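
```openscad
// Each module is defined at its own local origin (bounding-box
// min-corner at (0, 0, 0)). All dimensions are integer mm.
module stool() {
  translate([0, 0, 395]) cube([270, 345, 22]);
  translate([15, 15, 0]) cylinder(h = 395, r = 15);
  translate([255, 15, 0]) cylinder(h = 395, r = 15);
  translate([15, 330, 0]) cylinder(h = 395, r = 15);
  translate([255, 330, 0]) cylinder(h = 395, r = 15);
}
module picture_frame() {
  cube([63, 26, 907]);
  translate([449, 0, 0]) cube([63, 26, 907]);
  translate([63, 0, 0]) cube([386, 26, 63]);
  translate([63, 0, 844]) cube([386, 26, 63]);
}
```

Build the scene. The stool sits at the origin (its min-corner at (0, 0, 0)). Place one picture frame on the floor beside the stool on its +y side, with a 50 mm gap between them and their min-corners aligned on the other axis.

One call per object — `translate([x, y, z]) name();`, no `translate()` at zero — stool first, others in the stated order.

stool();
translate([0, 395, 0]) picture_frame();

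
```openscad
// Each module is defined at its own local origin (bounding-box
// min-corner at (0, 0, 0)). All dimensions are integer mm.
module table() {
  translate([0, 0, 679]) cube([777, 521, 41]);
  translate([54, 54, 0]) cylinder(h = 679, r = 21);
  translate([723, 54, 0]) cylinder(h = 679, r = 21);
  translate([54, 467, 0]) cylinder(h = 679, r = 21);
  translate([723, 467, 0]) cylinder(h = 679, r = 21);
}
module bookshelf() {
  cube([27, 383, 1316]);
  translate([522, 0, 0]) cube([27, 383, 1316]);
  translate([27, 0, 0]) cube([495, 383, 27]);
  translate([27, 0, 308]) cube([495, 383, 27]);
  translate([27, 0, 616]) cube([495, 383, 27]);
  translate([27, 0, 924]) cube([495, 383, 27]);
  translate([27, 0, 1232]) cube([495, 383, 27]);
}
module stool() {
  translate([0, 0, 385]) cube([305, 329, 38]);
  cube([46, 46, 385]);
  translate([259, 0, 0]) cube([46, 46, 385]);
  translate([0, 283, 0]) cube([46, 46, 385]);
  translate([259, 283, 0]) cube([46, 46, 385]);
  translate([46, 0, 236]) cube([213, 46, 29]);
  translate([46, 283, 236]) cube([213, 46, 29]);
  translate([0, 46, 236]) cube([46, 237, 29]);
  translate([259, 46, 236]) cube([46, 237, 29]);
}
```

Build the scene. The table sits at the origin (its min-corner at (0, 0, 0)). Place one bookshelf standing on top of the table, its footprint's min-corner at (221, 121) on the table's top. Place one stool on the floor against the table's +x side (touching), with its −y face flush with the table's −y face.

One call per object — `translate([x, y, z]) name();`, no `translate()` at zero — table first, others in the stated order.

table();
translate([221, 121, 720]) bookshelf();
translate([777, 0, 0]) stool();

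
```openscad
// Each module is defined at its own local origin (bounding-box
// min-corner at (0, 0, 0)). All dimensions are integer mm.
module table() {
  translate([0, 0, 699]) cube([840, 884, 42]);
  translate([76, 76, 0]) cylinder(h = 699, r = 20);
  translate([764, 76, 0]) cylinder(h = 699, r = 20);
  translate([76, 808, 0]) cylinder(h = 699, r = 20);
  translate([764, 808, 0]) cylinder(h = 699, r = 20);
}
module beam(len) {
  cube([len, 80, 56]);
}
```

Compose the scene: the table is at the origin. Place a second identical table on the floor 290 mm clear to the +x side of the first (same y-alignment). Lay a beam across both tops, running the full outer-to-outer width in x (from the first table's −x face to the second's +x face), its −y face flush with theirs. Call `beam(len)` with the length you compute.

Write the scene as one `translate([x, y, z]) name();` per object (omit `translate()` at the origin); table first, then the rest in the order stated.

table();
translate([1130, 0, 0]) table();
translate([0, 0, 741]) beam(1970);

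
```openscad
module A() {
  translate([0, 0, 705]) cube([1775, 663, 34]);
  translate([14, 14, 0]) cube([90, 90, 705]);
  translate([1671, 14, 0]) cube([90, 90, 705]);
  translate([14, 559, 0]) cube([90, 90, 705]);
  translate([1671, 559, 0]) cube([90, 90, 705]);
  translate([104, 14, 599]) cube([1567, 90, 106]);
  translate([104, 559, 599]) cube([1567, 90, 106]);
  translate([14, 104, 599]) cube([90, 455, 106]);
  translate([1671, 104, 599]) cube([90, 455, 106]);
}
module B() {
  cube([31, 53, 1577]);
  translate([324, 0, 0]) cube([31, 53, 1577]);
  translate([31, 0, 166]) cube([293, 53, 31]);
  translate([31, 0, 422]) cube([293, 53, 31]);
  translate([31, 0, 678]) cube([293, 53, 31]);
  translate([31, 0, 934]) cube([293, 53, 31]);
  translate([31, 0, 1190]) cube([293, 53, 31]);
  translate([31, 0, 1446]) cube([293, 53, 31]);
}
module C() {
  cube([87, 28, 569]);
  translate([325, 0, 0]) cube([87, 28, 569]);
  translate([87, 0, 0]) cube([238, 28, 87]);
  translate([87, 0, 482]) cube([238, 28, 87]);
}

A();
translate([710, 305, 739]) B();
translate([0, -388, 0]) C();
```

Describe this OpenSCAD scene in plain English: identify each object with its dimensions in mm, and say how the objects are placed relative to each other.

A is a rectangular dining table. The top is 1775×663×34 mm with its upper surface at z = 739 mm. It stands on four 90×90 mm square legs, each inset 14 mm from the nearest pair of top edges, running from the floor to the underside of the top. Four apron rails, 90 mm thick and 106 mm tall, run between adjacent legs with their top edges flush with the underside of the top and their outer faces flush with the legs' outer faces.

B is a straight ladder. Two 31×53 mm vertical rails, 1577 mm tall, stand 355 mm apart (outside-to-outside) with their front faces coplanar on the −y side. 6 rungs, each 53 mm deep and 31 mm tall, span between the inner faces of the rails, front faces flush with the rails. The lowest rung's underside is at z = 166 mm and rungs are spaced 256 mm apart (underside to underside).

C is a rectangular picture frame lying in the x–z plane (depth along y). The opening is 238 mm wide (x) by 395 mm tall (z), surrounded by a border 87 mm wide on all four sides. The frame is 28 mm deep and is made of two full-height vertical stiles with two horizontal rails fitted between them.

The ladder is on top of the table, centred. The picture frame is on the floor beside the table on its −y side.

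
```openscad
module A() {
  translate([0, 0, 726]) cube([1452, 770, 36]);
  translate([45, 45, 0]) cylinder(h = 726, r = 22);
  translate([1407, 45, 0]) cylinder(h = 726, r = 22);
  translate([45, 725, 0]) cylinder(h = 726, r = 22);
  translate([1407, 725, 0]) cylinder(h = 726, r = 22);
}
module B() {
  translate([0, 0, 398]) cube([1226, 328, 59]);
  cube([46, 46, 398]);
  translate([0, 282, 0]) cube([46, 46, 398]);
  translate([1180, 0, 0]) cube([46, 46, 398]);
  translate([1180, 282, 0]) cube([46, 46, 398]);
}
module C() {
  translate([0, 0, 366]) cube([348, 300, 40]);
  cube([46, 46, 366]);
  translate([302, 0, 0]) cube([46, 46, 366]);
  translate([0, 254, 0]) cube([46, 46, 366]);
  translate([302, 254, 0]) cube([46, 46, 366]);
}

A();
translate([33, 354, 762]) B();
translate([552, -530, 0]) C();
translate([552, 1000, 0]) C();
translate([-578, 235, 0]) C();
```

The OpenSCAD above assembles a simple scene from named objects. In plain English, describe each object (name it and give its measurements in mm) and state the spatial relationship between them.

A is a table: top 1452 mm (x) × 770 mm (y), 36 mm thick, upper face at z = 762 mm, on four round legs of 44 mm diameter, each leg's bounding box inset 23 mm from the nearest pair of top edges, running from z = 0 to the bottom of the top.

B is a bench: a 1226×328 mm seat slab, 59 mm thick, top at z = 457 mm, on four 46×46 mm square legs flush with the seat corners and standing on z = 0.

C is a simple wooden stool: a rectangular seat 348 mm (x) by 300 mm (y), 40 mm thick, top face at z = 406 mm, on four square legs, each 46×46 mm in cross-section. The legs rest on z = 0, each flush with a corner of the seat.

The bench is on top of the table. Three stools sit around the table at the −y, +y, −x sides.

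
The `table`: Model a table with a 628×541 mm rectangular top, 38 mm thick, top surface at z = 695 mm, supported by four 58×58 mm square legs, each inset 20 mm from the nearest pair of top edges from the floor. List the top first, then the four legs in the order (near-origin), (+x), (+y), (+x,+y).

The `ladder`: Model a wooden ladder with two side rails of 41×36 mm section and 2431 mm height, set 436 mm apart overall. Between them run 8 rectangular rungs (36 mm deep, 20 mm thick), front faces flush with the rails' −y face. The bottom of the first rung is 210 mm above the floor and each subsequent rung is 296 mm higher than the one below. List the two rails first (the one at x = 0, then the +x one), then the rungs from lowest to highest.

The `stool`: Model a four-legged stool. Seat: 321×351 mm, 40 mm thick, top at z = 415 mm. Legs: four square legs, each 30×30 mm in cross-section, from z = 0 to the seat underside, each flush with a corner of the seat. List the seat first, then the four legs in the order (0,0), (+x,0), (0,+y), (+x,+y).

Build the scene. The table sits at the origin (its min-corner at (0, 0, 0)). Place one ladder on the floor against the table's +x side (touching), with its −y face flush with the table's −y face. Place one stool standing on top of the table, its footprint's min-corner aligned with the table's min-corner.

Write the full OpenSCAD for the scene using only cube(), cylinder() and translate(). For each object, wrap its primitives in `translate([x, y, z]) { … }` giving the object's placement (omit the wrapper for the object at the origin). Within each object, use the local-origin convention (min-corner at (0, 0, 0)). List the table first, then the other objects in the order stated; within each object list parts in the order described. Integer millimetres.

translate([0, 0, 657]) cube([628, 541, 38]);
translate([20, 20, 0]) cube([58, 58, 657]);
translate([550, 20, 0]) cube([58, 58, 657]);
translate([20, 463, 0]) cube([58, 58, 657]);
translate([550, 463, 0]) cube([58, 58, 657]);
translate([628, 0, 0]) {
  cube([41, 36, 2431]);
  translate([395, 0, 0]) cube([41, 36, 2431]);
  translate([41, 0, 210]) cube([354, 36, 20]);
  translate([41, 0, 506]) cube([354, 36, 20]);
  translate([41, 0, 802]) cube([354, 36, 20]);
  translate([41, 0, 1098]) cube([354, 36, 20]);
  translate([41, 0, 1394]) cube([354, 36, 20]);
  translate([41, 0, 1690]) cube([354, 36, 20]);
  translate([41, 0, 1986]) cube([354, 36, 20]);
  translate([41, 0, 2282]) cube([354, 36, 20]);
}
translate([0, 0, 695]) {
  translate([0, 0, 375]) cube([321, 351, 40]);
  cube([30, 30, 375]);
  translate([291, 0, 0]) cube([30, 30, 375]);
  translate([0, 321, 0]) cube([30, 30, 375]);
  translate([291, 321, 0]) cube([30, 30, 375]);
}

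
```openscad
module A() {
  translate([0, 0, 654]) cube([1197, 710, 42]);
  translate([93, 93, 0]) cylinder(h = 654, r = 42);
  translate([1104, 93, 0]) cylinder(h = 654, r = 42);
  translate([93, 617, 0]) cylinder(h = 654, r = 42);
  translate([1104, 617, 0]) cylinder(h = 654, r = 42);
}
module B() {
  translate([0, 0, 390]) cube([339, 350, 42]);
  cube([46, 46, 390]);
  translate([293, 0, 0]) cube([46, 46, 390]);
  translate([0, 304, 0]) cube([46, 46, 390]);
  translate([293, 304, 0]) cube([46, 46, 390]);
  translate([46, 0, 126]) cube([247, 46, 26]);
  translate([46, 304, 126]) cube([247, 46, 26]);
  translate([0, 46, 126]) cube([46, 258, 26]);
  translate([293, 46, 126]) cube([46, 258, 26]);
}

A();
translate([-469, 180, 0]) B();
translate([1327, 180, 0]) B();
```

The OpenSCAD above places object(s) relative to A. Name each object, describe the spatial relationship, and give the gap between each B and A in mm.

Each stool's nearest face is 130 mm from the table's bounding box.

A is a table. B is a stool. Two stools sit around the table at the −x, +x sides. The gap between each stool and the table is 130 mm.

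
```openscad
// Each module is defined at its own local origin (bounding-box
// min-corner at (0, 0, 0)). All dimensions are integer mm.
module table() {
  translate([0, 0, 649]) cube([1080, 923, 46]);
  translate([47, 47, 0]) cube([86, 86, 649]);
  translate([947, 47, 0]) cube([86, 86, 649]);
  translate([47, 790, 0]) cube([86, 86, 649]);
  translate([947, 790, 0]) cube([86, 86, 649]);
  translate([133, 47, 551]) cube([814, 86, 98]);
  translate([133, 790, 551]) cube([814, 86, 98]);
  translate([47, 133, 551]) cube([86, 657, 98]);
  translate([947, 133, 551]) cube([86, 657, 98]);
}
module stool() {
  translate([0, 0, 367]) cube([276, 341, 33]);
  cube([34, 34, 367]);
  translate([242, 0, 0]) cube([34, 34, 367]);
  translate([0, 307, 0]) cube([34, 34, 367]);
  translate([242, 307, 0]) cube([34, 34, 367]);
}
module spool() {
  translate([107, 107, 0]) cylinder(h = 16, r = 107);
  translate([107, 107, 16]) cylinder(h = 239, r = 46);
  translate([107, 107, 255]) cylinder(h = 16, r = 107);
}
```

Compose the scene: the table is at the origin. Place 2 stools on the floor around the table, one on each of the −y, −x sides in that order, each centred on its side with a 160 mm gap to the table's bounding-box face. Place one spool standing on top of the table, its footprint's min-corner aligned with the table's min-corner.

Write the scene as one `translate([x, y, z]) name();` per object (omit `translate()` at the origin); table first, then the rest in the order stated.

table();
translate([402, -501, 0]) stool();
translate([-436, 291, 0]) stool();
translate([0, 0, 695]) spool();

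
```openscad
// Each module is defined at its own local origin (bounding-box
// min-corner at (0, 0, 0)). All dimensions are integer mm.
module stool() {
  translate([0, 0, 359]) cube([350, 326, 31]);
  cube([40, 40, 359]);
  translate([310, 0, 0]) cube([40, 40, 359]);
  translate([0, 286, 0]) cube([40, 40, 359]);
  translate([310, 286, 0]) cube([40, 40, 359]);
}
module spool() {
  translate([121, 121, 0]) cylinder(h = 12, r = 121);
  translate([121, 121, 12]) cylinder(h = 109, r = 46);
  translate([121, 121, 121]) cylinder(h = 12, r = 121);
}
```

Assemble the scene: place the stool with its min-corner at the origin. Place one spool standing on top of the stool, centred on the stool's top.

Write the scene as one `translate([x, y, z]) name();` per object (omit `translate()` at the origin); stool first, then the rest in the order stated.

stool();
translate([54, 42, 390]) spool();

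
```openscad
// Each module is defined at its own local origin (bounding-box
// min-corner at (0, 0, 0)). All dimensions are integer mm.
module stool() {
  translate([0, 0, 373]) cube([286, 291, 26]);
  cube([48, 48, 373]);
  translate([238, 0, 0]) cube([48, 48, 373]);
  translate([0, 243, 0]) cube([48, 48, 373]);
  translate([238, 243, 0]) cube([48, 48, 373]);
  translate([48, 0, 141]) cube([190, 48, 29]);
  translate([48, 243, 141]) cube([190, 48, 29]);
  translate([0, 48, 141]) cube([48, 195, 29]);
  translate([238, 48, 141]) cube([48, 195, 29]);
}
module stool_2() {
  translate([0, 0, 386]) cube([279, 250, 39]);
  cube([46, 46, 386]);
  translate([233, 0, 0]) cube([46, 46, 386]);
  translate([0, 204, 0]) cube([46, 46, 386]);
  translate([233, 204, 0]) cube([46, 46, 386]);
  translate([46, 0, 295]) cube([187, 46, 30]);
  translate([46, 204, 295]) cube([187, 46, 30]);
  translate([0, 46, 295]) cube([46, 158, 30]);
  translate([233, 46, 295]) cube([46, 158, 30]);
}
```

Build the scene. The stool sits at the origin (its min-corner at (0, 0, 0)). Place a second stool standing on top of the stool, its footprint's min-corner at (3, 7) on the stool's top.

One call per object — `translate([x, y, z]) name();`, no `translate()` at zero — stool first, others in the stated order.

stool();
translate([3, 7, 399]) stool_2();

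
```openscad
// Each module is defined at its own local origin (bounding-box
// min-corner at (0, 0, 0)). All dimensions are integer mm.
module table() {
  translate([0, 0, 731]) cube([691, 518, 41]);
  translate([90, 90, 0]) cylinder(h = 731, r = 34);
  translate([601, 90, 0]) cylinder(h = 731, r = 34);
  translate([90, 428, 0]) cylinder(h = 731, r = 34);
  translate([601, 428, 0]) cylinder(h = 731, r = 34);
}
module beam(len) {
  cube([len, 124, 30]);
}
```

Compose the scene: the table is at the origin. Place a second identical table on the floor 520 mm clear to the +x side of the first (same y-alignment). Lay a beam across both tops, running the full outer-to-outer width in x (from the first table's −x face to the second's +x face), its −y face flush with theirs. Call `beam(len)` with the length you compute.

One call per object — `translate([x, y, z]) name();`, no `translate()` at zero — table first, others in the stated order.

table();
translate([1211, 0, 0]) table();
translate([0, 0, 772]) beam(1902);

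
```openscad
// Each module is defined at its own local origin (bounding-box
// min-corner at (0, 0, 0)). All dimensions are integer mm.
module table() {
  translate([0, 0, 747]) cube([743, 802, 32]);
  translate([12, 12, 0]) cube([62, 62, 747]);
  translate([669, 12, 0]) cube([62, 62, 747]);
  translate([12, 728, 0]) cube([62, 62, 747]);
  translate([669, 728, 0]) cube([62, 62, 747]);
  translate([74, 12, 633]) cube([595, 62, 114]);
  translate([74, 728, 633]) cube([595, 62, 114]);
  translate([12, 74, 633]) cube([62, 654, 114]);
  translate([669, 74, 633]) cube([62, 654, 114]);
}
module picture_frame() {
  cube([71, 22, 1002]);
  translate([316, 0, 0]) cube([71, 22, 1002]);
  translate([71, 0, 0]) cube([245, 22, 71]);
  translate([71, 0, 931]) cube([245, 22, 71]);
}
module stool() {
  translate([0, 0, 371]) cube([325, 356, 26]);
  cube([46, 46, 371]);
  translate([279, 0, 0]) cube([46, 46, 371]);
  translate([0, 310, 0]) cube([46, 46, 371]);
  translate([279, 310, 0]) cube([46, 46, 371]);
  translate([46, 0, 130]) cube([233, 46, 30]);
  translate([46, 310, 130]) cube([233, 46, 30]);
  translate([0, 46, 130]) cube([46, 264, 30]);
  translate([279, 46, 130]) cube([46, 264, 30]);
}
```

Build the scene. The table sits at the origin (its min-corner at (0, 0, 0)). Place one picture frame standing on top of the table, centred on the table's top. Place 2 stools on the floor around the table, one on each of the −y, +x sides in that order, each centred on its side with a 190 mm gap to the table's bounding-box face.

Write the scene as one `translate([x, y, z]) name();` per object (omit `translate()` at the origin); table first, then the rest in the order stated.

table();
translate([178, 390, 779]) picture_frame();
translate([209, -546, 0]) stool();
translate([933, 223, 0]) stool();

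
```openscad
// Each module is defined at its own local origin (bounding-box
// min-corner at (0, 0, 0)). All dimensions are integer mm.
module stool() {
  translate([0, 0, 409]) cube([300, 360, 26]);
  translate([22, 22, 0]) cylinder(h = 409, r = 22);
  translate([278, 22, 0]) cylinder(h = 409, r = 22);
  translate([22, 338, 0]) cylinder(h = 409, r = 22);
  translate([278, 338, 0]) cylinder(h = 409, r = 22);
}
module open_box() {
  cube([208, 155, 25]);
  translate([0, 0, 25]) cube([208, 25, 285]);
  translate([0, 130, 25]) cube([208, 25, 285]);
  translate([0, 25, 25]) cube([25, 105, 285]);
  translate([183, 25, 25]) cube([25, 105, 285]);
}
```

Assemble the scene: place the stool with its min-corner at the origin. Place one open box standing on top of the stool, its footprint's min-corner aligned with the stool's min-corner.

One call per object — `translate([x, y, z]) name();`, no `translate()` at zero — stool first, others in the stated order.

stool();
translate([0, 0, 435]) open_box();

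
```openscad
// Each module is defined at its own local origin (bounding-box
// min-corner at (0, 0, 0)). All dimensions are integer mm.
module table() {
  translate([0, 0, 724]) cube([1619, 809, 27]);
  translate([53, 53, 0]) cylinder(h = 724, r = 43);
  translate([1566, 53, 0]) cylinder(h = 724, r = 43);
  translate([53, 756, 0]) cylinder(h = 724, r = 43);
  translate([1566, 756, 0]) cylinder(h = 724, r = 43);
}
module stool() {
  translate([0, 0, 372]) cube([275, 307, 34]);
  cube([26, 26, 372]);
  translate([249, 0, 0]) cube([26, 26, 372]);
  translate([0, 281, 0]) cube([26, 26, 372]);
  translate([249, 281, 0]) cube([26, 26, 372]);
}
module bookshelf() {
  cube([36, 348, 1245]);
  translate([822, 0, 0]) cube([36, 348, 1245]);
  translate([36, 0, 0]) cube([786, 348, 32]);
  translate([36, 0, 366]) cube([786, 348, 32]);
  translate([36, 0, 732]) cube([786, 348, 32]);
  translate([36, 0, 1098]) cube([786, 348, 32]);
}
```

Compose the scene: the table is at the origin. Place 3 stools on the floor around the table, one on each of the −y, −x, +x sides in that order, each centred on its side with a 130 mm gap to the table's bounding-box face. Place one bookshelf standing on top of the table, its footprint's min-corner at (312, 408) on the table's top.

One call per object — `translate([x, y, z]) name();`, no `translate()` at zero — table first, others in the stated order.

table();
translate([672, -437, 0]) stool();
translate([-405, 251, 0]) stool();
translate([1749, 251, 0]) stool();
translate([312, 408, 751]) bookshelf();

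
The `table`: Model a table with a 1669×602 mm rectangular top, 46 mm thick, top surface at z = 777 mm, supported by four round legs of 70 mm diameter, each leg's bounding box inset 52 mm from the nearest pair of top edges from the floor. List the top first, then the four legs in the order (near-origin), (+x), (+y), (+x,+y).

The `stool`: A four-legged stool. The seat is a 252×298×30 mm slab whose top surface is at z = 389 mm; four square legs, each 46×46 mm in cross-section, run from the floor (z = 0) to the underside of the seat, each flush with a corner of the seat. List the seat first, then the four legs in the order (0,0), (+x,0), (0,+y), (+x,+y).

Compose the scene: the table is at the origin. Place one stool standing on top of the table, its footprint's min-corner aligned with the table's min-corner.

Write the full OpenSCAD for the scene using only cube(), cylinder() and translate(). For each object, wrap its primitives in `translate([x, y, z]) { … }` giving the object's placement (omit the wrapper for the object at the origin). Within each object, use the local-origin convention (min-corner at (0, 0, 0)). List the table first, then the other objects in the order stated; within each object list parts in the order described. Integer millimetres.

translate([0, 0, 731]) cube([1669, 602, 46]);
translate([87, 87, 0]) cylinder(h = 731, r = 35);
translate([1582, 87, 0]) cylinder(h = 731, r = 35);
translate([87, 515, 0]) cylinder(h = 731, r = 35);
translate([1582, 515, 0]) cylinder(h = 731, r = 35);
translate([0, 0, 777]) {
  translate([0, 0, 359]) cube([252, 298, 30]);
  cube([46, 46, 359]);
  translate([206, 0, 0]) cube([46, 46, 359]);
  translate([0, 252, 0]) cube([46, 46, 359]);
  translate([206, 252, 0]) cube([46, 46, 359]);
}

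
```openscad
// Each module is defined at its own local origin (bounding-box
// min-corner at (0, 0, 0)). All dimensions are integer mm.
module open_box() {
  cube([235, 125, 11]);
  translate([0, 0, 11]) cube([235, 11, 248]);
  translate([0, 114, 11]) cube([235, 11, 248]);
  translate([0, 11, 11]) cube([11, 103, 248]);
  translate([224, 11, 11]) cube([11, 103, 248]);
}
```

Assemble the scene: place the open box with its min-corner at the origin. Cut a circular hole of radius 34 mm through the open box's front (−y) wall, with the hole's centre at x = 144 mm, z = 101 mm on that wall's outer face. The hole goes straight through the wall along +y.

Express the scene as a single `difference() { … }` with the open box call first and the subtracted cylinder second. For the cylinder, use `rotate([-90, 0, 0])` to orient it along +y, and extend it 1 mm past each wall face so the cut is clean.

difference() {
  open_box();
  translate([144, -1, 101]) rotate([-90, 0, 0]) cylinder(h = 13, r = 34);
}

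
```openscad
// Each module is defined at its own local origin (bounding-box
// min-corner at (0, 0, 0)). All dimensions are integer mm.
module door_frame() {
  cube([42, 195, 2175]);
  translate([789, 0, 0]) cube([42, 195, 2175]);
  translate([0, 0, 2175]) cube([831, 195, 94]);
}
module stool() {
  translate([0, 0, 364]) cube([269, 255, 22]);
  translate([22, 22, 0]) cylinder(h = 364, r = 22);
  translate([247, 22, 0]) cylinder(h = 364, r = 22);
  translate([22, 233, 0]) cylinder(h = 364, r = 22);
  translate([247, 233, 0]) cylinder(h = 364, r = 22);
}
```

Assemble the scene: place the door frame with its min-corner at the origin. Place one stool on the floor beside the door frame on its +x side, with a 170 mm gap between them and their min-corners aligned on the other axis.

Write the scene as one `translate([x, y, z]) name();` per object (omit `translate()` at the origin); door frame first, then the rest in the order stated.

door_frame();
translate([1001, 0, 0]) stool();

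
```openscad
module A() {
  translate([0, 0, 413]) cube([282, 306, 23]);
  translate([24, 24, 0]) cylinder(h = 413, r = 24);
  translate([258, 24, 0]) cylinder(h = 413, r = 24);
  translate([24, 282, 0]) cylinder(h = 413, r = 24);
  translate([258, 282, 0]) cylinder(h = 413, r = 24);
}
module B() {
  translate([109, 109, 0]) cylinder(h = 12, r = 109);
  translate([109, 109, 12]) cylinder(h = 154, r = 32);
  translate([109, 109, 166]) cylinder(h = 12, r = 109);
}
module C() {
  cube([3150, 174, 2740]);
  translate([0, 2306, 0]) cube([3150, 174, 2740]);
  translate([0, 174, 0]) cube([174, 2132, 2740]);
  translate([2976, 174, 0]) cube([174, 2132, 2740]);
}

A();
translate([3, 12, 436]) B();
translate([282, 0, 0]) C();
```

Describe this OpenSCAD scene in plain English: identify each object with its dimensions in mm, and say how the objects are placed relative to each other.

A is a four-legged stool. The seat is a 282×306×23 mm slab whose top surface is at z = 436 mm; four round legs, each 48 mm in diameter, run from the floor (z = 0) to the underside of the seat, each leg's axis is inset half a diameter from the nearest pair of seat edges (so the leg's bounding box is flush with the corner).

B is a spool: two coaxial disc flanges of radius 109 mm and thickness 12 mm, joined by a core cylinder of radius 32 mm and height 154 mm. The lower flange rests on z = 0 and the three cylinders share a vertical axis.

C is the wall frame of a small rectangular building: four walls, each 2740 mm tall and 174 mm thick, enclosing a footprint 3150 mm (x) by 2480 mm (y) outside-to-outside, with no floor or roof. The front and back walls (the −y and +y sides) span the full width; the two side walls fit between them.

The spool is on top of the stool. The house frame is against the stool's +x side, with their −y faces flush.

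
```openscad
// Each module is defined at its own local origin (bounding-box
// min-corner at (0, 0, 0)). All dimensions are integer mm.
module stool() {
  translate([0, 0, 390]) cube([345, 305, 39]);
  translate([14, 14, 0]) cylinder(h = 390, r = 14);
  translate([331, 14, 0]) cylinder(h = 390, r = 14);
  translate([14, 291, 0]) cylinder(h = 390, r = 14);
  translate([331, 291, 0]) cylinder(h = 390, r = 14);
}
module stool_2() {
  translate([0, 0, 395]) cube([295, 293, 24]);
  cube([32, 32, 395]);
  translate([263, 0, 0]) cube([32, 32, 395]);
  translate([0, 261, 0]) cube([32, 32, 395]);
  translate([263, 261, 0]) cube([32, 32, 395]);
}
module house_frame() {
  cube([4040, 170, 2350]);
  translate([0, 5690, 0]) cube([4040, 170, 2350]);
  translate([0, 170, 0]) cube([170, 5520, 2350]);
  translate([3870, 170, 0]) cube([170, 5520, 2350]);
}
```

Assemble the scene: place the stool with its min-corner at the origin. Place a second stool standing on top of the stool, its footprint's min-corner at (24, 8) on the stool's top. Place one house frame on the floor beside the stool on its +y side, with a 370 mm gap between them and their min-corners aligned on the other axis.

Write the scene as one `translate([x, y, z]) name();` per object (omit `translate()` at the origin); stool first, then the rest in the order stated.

stool();
translate([24, 8, 429]) stool_2();
translate([0, 675, 0]) house_frame();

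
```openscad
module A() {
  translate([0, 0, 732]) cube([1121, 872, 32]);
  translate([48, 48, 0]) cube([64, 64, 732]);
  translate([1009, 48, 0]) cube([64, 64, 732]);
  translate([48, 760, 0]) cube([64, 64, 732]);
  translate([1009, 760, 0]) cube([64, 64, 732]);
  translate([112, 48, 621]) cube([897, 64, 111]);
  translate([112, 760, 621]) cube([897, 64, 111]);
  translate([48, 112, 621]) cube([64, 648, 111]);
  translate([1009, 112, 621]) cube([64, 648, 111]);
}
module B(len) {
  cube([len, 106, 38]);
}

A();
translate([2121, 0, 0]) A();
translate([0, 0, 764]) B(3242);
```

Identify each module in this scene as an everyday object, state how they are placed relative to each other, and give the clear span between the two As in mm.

A is a table. B is a beam. A beam spans the tops of two tables. The clear span between the two tables is 1000 mm.

Second table starts at x = 2121; first ends at x = 1121; clear span = 2121 − 1121 = 1000 mm.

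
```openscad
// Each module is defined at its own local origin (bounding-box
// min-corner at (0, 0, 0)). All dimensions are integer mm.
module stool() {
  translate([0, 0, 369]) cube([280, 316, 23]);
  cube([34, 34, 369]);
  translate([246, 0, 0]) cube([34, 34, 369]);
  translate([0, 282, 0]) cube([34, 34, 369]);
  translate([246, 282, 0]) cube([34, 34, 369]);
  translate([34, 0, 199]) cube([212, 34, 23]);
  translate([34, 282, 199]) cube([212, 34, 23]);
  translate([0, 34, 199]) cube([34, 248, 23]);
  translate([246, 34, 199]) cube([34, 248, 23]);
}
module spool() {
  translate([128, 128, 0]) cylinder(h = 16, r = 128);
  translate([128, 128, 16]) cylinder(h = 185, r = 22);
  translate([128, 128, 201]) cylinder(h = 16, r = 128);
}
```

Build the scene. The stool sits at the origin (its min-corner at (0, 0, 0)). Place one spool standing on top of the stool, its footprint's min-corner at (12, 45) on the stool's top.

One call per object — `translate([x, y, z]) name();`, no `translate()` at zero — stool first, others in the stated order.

stool();
translate([12, 45, 392]) spool();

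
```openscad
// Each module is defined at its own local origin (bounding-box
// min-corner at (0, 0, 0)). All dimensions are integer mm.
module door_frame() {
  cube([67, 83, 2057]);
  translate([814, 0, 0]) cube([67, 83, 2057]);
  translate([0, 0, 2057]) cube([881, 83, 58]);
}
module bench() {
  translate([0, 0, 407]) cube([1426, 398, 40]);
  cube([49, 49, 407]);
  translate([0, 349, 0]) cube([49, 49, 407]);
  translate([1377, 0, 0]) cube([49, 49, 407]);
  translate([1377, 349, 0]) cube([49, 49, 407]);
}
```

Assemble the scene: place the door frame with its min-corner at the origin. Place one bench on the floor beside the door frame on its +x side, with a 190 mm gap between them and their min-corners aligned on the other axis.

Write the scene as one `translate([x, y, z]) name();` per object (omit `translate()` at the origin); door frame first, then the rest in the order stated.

door_frame();
translate([1071, 0, 0]) bench();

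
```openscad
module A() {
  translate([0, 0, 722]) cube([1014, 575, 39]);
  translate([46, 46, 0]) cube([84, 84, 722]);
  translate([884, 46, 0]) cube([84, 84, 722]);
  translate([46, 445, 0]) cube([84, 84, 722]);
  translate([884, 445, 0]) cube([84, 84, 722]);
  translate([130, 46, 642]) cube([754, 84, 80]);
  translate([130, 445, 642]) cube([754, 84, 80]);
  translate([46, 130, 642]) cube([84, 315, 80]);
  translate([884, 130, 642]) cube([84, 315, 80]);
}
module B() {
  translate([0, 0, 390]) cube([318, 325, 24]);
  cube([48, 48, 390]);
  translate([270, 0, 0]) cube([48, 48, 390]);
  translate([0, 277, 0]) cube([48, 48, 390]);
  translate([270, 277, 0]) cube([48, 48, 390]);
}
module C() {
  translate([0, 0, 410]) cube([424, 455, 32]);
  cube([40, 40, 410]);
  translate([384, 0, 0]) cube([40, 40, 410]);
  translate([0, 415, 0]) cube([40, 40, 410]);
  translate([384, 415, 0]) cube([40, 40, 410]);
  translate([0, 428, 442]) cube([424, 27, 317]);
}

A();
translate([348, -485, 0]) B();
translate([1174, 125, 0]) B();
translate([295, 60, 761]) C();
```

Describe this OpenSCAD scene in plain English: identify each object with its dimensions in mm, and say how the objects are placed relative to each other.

A is a table: top 1014 mm (x) × 575 mm (y), 39 mm thick, upper face at z = 761 mm, on four 84×84 mm square legs, each inset 46 mm from the nearest pair of top edges, running from z = 0 to the bottom of the top. Four apron rails, 84 mm thick and 80 mm tall, run between adjacent legs with their top edges flush with the underside of the top and their outer faces flush with the legs' outer faces.

B is a four-legged stool. The seat is 318×325 mm, 24 mm thick, top at z = 414 mm. It stands on four square legs, each 48×48 mm in cross-section, from z = 0 to the seat underside, each flush with a corner of the seat.

C is a chair: 424×455 mm seat, 32 mm thick, top at z = 442 mm, on four 40 mm square corner legs flush with the seat edges. A 27 mm thick backrest slab spans the full seat width, extending 317 mm above the seat top, its back face flush with the seat's +y edge.

Two stools sit around the table at the −y, +x sides. The chair is on top of the table, centred.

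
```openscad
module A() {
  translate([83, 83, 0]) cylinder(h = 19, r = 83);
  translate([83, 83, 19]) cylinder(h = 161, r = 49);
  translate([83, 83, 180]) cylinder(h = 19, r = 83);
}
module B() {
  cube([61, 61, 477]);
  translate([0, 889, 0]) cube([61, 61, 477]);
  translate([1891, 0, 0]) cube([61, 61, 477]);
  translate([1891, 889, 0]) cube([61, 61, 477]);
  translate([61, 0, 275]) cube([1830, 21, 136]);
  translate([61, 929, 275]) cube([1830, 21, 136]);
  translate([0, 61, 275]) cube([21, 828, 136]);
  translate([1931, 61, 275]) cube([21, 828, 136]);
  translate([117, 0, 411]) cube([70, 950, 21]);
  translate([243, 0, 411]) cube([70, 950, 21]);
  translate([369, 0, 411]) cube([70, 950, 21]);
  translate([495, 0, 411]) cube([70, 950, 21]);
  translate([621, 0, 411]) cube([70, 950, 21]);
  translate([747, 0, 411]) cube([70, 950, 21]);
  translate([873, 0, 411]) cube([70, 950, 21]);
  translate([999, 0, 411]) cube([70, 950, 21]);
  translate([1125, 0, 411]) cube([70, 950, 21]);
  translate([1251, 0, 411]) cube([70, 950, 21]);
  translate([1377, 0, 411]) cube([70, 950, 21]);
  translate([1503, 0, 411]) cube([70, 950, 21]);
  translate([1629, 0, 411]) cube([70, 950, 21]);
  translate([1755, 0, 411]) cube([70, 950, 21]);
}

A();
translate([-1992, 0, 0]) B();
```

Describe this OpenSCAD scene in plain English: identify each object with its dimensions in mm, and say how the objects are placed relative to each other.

A is a spool: two coaxial disc flanges of radius 83 mm and thickness 19 mm, joined by a core cylinder of radius 49 mm and height 161 mm. The lower flange rests on z = 0 and the three cylinders share a vertical axis.

B is a bed frame 1952 mm long (x) by 950 mm wide (y). Four 61×61 mm corner posts, 477 mm tall, at the corners of the footprint. Four rails of 21 mm thickness and 136 mm height run between adjacent posts with their undersides at z = 275 mm, their outer faces flush with the outside of the frame (the two x-running rails run between the posts' inner faces; the two y-running rails run between the posts' inner faces). 14 slats, each 70 mm wide (x) and 21 mm thick, lie across the top of the two x-running rails, running the full 950 mm width of the frame in y; the slats are evenly spaced along x between the inner faces of the end posts with equal gaps (rounded down to the nearest mm) at the −x end and between each pair — any rounding remainder accumulates at the +x end.

The bed frame is on the floor beside the spool on its −x side.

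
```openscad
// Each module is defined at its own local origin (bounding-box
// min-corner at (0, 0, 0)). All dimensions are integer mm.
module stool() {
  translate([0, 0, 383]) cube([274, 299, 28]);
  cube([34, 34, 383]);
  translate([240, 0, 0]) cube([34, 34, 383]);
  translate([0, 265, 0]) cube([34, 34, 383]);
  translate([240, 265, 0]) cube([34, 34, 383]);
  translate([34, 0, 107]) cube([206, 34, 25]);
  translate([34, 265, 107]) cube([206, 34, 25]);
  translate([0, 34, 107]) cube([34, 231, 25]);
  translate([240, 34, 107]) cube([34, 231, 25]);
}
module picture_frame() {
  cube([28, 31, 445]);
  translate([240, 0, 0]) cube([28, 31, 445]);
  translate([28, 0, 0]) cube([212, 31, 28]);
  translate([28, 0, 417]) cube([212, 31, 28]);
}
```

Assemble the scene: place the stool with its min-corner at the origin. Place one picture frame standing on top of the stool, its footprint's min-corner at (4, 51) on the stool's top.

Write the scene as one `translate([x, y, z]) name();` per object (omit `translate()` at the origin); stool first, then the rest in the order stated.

stool();
translate([4, 51, 411]) picture_frame();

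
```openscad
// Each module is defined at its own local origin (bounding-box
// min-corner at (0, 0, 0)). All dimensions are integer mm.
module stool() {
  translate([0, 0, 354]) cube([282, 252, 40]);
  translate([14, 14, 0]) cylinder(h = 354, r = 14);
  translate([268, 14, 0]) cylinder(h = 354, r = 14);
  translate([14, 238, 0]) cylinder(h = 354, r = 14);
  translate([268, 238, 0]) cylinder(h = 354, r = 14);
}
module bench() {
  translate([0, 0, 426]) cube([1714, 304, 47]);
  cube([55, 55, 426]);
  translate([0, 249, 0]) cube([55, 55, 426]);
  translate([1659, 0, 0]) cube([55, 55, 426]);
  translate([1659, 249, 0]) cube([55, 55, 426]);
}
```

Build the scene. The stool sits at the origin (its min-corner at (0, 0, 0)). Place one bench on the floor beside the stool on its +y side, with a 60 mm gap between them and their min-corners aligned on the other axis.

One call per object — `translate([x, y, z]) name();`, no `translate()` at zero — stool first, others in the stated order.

stool();
translate([0, 312, 0]) bench();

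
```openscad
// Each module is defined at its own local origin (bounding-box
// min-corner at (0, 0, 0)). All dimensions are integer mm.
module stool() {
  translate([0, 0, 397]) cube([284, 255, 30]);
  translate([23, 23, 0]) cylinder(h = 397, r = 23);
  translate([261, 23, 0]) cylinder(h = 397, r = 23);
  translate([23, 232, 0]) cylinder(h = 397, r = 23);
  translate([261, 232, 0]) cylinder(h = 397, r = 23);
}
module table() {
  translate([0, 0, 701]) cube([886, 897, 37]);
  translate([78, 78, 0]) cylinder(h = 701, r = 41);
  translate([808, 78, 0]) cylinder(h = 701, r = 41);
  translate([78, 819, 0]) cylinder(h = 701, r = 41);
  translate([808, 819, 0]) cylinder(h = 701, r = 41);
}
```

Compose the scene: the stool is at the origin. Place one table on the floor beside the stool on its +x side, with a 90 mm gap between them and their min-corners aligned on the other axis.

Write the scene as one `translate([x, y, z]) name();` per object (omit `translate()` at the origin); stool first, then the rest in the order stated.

stool();
translate([374, 0, 0]) table();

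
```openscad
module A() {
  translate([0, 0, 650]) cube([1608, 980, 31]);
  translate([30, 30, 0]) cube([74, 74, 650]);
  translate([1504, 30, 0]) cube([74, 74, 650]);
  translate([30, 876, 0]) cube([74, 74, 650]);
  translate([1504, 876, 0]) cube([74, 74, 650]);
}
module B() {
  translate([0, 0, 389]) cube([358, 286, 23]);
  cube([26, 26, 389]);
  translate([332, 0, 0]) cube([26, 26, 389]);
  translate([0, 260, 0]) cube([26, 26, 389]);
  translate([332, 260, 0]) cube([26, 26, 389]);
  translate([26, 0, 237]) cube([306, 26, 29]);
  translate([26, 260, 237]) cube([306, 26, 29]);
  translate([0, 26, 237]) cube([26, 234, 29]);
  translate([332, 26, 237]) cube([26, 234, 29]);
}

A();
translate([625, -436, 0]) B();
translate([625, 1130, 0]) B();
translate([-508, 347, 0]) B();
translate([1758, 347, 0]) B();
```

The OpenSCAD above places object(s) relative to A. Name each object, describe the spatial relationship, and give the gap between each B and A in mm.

A is a table. B is a stool. Four stools sit around the table at the −y, +y, −x, +x sides. The gap between each stool and the table is 150 mm.

Each stool's nearest face is 150 mm from the table's bounding box.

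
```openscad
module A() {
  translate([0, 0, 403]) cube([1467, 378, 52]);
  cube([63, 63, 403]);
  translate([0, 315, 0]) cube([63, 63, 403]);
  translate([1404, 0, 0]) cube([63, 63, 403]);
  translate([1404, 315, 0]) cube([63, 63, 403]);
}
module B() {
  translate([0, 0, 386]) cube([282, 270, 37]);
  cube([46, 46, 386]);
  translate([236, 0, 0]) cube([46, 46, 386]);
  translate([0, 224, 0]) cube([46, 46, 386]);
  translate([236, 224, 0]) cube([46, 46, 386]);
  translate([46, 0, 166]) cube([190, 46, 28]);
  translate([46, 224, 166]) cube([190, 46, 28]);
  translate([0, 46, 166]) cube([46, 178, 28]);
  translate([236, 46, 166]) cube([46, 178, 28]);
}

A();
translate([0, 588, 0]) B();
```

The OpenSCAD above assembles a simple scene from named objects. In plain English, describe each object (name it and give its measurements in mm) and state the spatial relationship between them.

A is a bench: a 1467×378 mm seat slab, 52 mm thick, top at z = 455 mm, on four 63×63 mm square legs flush with the seat corners and standing on z = 0.

B is a four-legged stool. The seat is 282×270 mm, 37 mm thick, top at z = 423 mm. It stands on four square legs, each 46×46 mm in cross-section, from z = 0 to the seat underside, each flush with a corner of the seat. Four stretchers, 46 mm wide and 28 mm tall, connect adjacent legs with their undersides at z = 166 mm, each running between the inner faces of the legs it joins and aligned with the legs' outer faces on the other axis.

The stool is on the floor beside the bench on its +y side.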